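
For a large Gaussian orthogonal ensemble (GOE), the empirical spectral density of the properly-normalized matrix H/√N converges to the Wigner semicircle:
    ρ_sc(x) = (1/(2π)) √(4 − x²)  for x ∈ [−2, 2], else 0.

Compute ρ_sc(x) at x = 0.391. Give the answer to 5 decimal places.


ρ_sc(x) = (1/(2π)) √(4 − x²). With x = 0.391:
  4 − x² = 4 − (0.391)² = 4 − 0.152881 = 3.847119.
  √(4 − x²) = 1.961407.
  1/(2π) = 0.159155.
  ρ_sc(0.391) = 0.159155 · 1.961407 = 0.312168.

Rounded to 5 decimal places: ρ_sc(0.391) ≈ 0.31217.


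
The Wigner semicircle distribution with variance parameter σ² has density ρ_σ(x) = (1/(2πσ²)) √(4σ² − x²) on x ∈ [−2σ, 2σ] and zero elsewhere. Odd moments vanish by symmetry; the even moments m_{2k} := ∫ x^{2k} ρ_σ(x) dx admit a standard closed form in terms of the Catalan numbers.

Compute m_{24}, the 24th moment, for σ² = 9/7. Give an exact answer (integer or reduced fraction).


By the scaled semicircle moment identity, m_{2k} = σ^{2k} · C_k with k = 12.
C_12 = (1/(k+1)) · C(2k, k) = (1/13) · C(24, 12) = (1/13) · 2704156 = 208012.
σ^{2k} = (σ²)^k = (9/7)^12 = 282429536481/13841287201.

Therefore m_{24} = σ^{24} · C_12 = (282429536481/13841287201) · 208012 = 8392676106069396/1977326743.


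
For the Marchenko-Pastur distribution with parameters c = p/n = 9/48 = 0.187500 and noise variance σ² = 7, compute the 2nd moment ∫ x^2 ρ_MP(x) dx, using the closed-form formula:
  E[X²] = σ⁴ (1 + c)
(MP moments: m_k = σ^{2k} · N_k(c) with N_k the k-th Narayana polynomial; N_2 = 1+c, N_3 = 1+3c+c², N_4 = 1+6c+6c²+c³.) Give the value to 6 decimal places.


E[X²] = σ⁴ (1 + c) (second MP moment). With σ² = 7 (so σ⁴ = 49) and c = 9/48 = 0.187500: E[X²] = 49 · (1 + 0.187500) = 49 · 1.187500.

So E[X^2] = 58.187500.


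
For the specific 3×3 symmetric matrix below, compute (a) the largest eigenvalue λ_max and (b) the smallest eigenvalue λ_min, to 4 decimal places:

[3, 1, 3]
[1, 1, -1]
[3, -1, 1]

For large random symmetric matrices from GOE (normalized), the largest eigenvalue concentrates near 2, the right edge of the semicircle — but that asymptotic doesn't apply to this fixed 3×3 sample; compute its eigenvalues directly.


Since M is real symmetric, all three eigenvalues are real; they are the roots of det(λI − M) = λ³ − (tr M) λ² + s λ − det M, where s is the sum of the principal 2×2 minors.
tr M = 3 + 1 + 1 = 5.
s = (3·1 − 1²) + (3·1 − 3²) + (1·1 − (-1)²) = 2 + (-6) + 0 = -4.
det M (expand along row 1) = 3·0 − 1·4 + 3·(-4) = -16.
Characteristic polynomial: λ³ − 5λ² − 4λ + 16 = 0.
Substitute λ = y + (tr M)/3 = y + 1.666667 to remove the quadratic term: y³ + p·y + q = 0 with p = s − (tr M)²/3 = -12.333333 and q = −2(tr M)³/27 + (tr M)·s/3 − det M = 0.074074.
Three real roots ⇒ use the trigonometric (Viète) form: r = 2√(−p/3) = 4.055175, φ = arccos(3q/(p·r)) = arccos(-0.004443) = 1.575240 rad.
y_k = r·cos(φ/3 − 2πk/3) for k = 0, 1, 2 gives y = 3.508878, 0.006006, -3.514884.
λ_k = y_k + 1.666667 gives λ = 5.1755, 1.6727, -1.8482 (check: the sum is 5.0000 = tr M).

Hence λ_max = 5.1755 and λ_min = -1.8482.


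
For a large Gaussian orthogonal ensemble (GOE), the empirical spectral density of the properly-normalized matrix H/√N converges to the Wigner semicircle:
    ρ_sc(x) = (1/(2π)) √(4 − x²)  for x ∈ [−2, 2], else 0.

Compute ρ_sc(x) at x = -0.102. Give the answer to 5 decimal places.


ρ_sc(x) = (1/(2π)) √(4 − x²). With x = -0.102:
  4 − x² = 4 − (-0.102)² = 4 − 0.010404 = 3.989596.
  √(4 − x²) = 1.997397.
  1/(2π) = 0.159155.
  ρ_sc(-0.102) = 0.159155 · 1.997397 = 0.317896.

Rounded to 5 decimal places: ρ_sc(-0.102) ≈ 0.31790.


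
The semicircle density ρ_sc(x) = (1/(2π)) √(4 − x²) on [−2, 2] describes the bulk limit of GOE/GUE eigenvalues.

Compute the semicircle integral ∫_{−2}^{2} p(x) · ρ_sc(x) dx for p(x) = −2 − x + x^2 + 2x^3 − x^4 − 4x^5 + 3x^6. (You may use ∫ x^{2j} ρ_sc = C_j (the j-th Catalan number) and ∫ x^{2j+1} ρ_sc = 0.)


Write p(x) = Σ a_i x^i, split into monomials and integrate each against ρ_sc separately.
Using ∫ x^{2j} ρ_sc = C_j = (1/(j+1)) C(2j, j) (Catalan numbers) and ∫ x^{2j+1} ρ_sc = 0 (odd monomials vanish by symmetry):
  i = 0 (even): a_0 · C_{0} = -2 · 1 = -2
  i = 1 (odd): ∫ x^1 ρ_sc = 0 (vanishes)
  i = 2 (even): a_2 · C_{1} = 1 · 1 = 1
  i = 3 (odd): ∫ x^3 ρ_sc = 0 (vanishes)
  i = 4 (even): a_4 · C_{2} = -1 · 2 = -2
  i = 5 (odd): ∫ x^5 ρ_sc = 0 (vanishes)
  i = 6 (even): a_6 · C_{3} = 3 · 5 = 15

Summing the contributions: ∫_{−2}^{2} p(x) ρ_sc(x) dx = (-2) + 1 + (-2) + 15 = 12.


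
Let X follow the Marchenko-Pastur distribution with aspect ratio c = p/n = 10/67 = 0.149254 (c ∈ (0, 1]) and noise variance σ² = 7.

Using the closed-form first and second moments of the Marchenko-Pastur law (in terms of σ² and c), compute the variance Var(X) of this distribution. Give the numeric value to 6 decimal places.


Recall the MP moments m_1 = E[X] = σ² and m_2 = E[X²] = σ⁴ (1 + c).
m_1 = E[X] = σ² = 7, so m_1² = 49.
m_2 = E[X²] = σ⁴ (1 + c) = 49 · (1 + 0.149254) = 49 · 1.149254 = 56.313433.
(Note m_2 − m_1² simplifies to c · σ⁴ = 0.149254 · 49.)

Var(X) = m_2 − m_1² = 56.313433 − 49 = 7.313433.


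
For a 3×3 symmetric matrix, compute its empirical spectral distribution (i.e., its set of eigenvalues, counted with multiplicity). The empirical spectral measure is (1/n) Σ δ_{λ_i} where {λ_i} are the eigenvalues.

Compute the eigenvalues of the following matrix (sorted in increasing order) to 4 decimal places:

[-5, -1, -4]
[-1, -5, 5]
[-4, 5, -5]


Since M is real symmetric, all three eigenvalues are real; they are the roots of det(λI − M) = λ³ − (tr M) λ² + s λ − det M, where s is the sum of the principal 2×2 minors.
tr M = -5 + (-5) + (-5) = -15.
s = ((-5)·(-5) − (-1)²) + ((-5)·(-5) − (-4)²) + ((-5)·(-5) − 5²) = 24 + 9 + 0 = 33.
det M (expand along row 1) = (-5)·0 − (-1)·25 + (-4)·(-25) = 125.
Characteristic polynomial: λ³ + 15λ² + 33λ − 125 = 0.
Substitute λ = y + (tr M)/3 = y − 5.000000 to remove the quadratic term: y³ + p·y + q = 0 with p = s − (tr M)²/3 = -42.000000 and q = −2(tr M)³/27 + (tr M)·s/3 − det M = -40.000000.
Three real roots ⇒ use the trigonometric (Viète) form: r = 2√(−p/3) = 7.483315, φ = arccos(3q/(p·r)) = arccos(0.381802) = 1.179051 rad.
y_k = r·cos(φ/3 − 2πk/3) for k = 0, 1, 2 gives y = 6.912770, -0.974409, -5.938361.
λ_k = y_k − 5.000000 gives λ = 1.9128, -5.9744, -10.9384 (check: the sum is -15.0000 = tr M).

Eigenvalues sorted in increasing order: [-10.9384, -5.9744, 1.9128].


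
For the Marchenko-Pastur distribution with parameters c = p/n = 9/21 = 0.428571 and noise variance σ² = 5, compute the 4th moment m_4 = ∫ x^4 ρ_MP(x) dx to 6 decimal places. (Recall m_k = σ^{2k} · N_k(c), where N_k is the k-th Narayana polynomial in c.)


E[X⁴] = σ⁸ (1 + 6c + 6c² + c³) (fourth MP moment). With σ² = 5 (so σ⁸ = 625) and c = 9/21 = 0.428571: E[X⁴] = 625 · (1 + 6·0.428571 + 6·(0.428571)² + (0.428571)³) = 625 · 4.752187.

So E[X^4] = 2970.116618.


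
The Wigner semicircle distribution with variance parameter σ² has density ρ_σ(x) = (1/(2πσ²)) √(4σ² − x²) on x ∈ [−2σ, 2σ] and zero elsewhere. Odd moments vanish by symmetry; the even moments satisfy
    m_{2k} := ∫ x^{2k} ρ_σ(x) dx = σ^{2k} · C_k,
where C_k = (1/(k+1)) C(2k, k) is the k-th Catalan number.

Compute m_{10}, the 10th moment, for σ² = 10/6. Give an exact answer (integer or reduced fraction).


By the scaled semicircle moment identity, m_{2k} = σ^{2k} · C_k with k = 5.
C_5 = (1/(k+1)) · C(2k, k) = (1/6) · C(10, 5) = (1/6) · 252 = 42.
σ^{2k} = (σ²)^k = (10/6)^5 = 3125/243.

Therefore m_{10} = σ^{10} · C_5 = (3125/243) · 42 = 43750/81.


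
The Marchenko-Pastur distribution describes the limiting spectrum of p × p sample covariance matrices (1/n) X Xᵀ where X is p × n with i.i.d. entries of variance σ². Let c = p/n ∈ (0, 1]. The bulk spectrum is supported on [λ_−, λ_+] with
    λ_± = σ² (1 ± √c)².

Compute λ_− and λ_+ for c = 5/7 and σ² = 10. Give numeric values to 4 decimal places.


c = 5/7 = 0.714286; √c = 0.845154.
λ_− = σ² (1 − √c)² = 10 · (1 − 0.845154)² = 10 · (0.154846)² = 0.239772.
λ_+ = σ² (1 + √c)² = 10 · (1 + 0.845154)² = 10 · (1.845154)² = 34.045942.

Rounded to 4 decimal places: λ_− ≈ 0.2398, λ_+ ≈ 34.0459.


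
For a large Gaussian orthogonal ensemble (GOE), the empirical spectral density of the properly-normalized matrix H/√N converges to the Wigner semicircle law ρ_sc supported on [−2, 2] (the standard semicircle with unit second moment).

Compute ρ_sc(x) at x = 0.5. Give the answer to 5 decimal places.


ρ_sc(x) = (1/(2π)) √(4 − x²). With x = 0.5:
  4 − x² = 4 − (0.5)² = 4 − 0.250000 = 3.750000.
  √(4 − x²) = 1.936492.
  1/(2π) = 0.159155.
  ρ_sc(0.5) = 0.159155 · 1.936492 = 0.308202.

Rounded to 5 decimal places: ρ_sc(0.5) ≈ 0.30820.


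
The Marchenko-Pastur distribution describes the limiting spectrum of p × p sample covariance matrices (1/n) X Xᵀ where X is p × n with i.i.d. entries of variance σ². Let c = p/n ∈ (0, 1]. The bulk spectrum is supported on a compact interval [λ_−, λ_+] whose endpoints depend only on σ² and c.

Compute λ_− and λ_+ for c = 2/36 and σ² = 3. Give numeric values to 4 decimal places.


c = 2/36 = 0.055556; √c = 0.235702.
λ_− = σ² (1 − √c)² = 3 · (1 − 0.235702)² = 3 · (0.764298)² = 1.752453.
λ_+ = σ² (1 + √c)² = 3 · (1 + 0.235702)² = 3 · (1.235702)² = 4.580880.

Rounded to 4 decimal places: λ_− ≈ 1.7525, λ_+ ≈ 4.5809.


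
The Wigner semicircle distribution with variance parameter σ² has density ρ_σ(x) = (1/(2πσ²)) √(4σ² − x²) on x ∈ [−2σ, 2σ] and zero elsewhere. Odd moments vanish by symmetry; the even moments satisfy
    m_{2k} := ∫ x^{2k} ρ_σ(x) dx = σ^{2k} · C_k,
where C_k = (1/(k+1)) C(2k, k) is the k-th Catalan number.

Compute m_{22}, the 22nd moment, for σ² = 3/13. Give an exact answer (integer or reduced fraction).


By the scaled semicircle moment identity, m_{2k} = σ^{2k} · C_k with k = 11.
C_11 = (1/(k+1)) · C(2k, k) = (1/12) · C(22, 11) = (1/12) · 705432 = 58786.
σ^{2k} = (σ²)^k = (3/13)^11 = 177147/1792160394037.

Therefore m_{22} = σ^{22} · C_11 = (177147/1792160394037) · 58786 = 801058734/137858491849.


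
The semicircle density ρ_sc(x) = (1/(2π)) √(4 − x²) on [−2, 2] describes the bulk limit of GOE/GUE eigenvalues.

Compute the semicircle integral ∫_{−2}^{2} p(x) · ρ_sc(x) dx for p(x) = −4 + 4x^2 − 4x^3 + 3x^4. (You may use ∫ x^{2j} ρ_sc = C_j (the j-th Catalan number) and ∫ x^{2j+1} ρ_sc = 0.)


Write p(x) = Σ a_i x^i, split into monomials and integrate each against ρ_sc separately.
Using ∫ x^{2j} ρ_sc = C_j = (1/(j+1)) C(2j, j) (Catalan numbers) and ∫ x^{2j+1} ρ_sc = 0 (odd monomials vanish by symmetry):
  i = 0 (even): a_0 · C_{0} = -4 · 1 = -4
  i = 2 (even): a_2 · C_{1} = 4 · 1 = 4
  i = 3 (odd): ∫ x^3 ρ_sc = 0 (vanishes)
  i = 4 (even): a_4 · C_{2} = 3 · 2 = 6

Summing the contributions: ∫_{−2}^{2} p(x) ρ_sc(x) dx = (-4) + 4 + 6 = 6.


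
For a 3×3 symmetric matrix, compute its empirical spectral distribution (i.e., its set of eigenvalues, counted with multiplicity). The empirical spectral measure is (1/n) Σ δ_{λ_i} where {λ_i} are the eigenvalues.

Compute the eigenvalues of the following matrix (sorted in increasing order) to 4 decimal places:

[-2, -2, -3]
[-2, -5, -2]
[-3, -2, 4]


Since M is real symmetric, all three eigenvalues are real; they are the roots of det(λI − M) = λ³ − (tr M) λ² + s λ − det M, where s is the sum of the principal 2×2 minors.
tr M = -2 + (-5) + 4 = -3.
s = ((-2)·(-5) − (-2)²) + ((-2)·4 − (-3)²) + ((-5)·4 − (-2)²) = 6 + (-17) + (-24) = -35.
det M (expand along row 1) = (-2)·(-24) − (-2)·(-14) + (-3)·(-11) = 53.
Characteristic polynomial: λ³ + 3λ² − 35λ − 53 = 0.
Substitute λ = y + (tr M)/3 = y − 1.000000 to remove the quadratic term: y³ + p·y + q = 0 with p = s − (tr M)²/3 = -38.000000 and q = −2(tr M)³/27 + (tr M)·s/3 − det M = -16.000000.
Three real roots ⇒ use the trigonometric (Viète) form: r = 2√(−p/3) = 7.118052, φ = arccos(3q/(p·r)) = arccos(0.177458) = 1.392393 rad.
y_k = r·cos(φ/3 − 2πk/3) for k = 0, 1, 2 gives y = 6.365040, -0.423045, -5.941995.
λ_k = y_k − 1.000000 gives λ = 5.3650, -1.4230, -6.9420 (check: the sum is -3.0000 = tr M).

Eigenvalues sorted in increasing order: [-6.9420, -1.4230, 5.3650].


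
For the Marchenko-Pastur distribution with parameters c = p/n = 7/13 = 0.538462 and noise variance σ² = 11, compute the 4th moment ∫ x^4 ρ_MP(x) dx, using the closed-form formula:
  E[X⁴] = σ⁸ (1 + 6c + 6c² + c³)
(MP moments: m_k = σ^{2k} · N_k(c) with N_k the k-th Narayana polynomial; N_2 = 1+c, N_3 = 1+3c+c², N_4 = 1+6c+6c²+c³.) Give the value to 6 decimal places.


E[X⁴] = σ⁸ (1 + 6c + 6c² + c³) (fourth MP moment). With σ² = 11 (so σ⁸ = 14641) and c = 7/13 = 0.538462: E[X⁴] = 14641 · (1 + 6·0.538462 + 6·(0.538462)² + (0.538462)³) = 14641 · 6.126536.

So E[X^4] = 89698.616295.


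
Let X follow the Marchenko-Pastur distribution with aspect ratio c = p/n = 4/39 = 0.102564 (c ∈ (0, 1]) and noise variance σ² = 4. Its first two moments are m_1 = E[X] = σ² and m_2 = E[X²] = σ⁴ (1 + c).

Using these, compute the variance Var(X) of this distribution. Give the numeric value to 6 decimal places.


m_1 = E[X] = σ² = 4, so m_1² = 16.
m_2 = E[X²] = σ⁴ (1 + c) = 16 · (1 + 0.102564) = 16 · 1.102564 = 17.641026.
(Note m_2 − m_1² simplifies to c · σ⁴ = 0.102564 · 16.)

Var(X) = m_2 − m_1² = 17.641026 − 16 = 1.641026.


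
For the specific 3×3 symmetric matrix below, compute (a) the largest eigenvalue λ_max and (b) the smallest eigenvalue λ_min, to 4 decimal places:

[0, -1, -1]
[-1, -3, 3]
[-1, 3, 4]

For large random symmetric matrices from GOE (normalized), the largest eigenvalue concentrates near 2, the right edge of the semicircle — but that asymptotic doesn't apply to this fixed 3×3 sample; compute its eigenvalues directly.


Since M is real symmetric, all three eigenvalues are real; they are the roots of det(λI − M) = λ³ − (tr M) λ² + s λ − det M, where s is the sum of the principal 2×2 minors.
tr M = 0 + (-3) + 4 = 1.
s = (0·(-3) − (-1)²) + (0·4 − (-1)²) + ((-3)·4 − 3²) = -1 + (-1) + (-21) = -23.
det M (expand along row 1) = 0·(-21) − (-1)·(-1) + (-1)·(-6) = 5.
Characteristic polynomial: λ³ − λ² − 23λ − 5 = 0.
Substitute λ = y + (tr M)/3 = y + 0.333333 to remove the quadratic term: y³ + p·y + q = 0 with p = s − (tr M)²/3 = -23.333333 and q = −2(tr M)³/27 + (tr M)·s/3 − det M = -12.740741.
Three real roots ⇒ use the trigonometric (Viète) form: r = 2√(−p/3) = 5.577734, φ = arccos(3q/(p·r)) = arccos(0.293685) = 1.272717 rad.
y_k = r·cos(φ/3 − 2πk/3) for k = 0, 1, 2 gives y = 5.083280, -0.553291, -4.529989.
λ_k = y_k + 0.333333 gives λ = 5.4166, -0.2200, -4.1967 (check: the sum is 1.0000 = tr M).

Hence λ_max = 5.4166 and λ_min = -4.1967.


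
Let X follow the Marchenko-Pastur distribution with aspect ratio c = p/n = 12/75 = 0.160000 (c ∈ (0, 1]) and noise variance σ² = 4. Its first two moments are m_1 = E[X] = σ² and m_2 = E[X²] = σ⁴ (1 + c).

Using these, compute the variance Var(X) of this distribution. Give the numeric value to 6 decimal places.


m_1 = E[X] = σ² = 4, so m_1² = 16.
m_2 = E[X²] = σ⁴ (1 + c) = 16 · (1 + 0.160000) = 16 · 1.160000 = 18.560000.
(Note m_2 − m_1² simplifies to c · σ⁴ = 0.160000 · 16.)

Var(X) = m_2 − m_1² = 18.560000 − 16 = 2.560000.


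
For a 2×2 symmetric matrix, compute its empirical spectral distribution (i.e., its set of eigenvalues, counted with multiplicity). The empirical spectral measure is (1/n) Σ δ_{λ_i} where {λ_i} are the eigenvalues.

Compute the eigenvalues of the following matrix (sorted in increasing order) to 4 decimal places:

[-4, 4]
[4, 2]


Since M is real symmetric, both eigenvalues are real; they are the roots of det(λI − M) = λ² − (tr M) λ + det M.
tr M = -4 + 2 = -2.
det M = (-4)·2 − 4² = -8 − 16 = -24.
Characteristic polynomial: λ² + 2λ − 24 = 0.
Discriminant Δ = (tr M)² − 4·det M = 4 − (-96) = 100; √Δ = 10.000000.
λ = (tr M ± √Δ)/2 = (-2 ± 10.000000)/2, giving (tr M − √Δ)/2 = -6.0000 and (tr M + √Δ)/2 = 4.0000.

Eigenvalues sorted in increasing order: [-6.0000, 4.0000].


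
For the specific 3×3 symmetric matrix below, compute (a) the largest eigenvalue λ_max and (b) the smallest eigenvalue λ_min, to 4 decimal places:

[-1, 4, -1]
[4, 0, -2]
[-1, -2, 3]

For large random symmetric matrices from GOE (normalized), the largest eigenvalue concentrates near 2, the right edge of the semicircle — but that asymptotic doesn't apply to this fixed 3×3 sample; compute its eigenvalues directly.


Since M is real symmetric, all three eigenvalues are real; they are the roots of det(λI − M) = λ³ − (tr M) λ² + s λ − det M, where s is the sum of the principal 2×2 minors.
tr M = -1 + 0 + 3 = 2.
s = ((-1)·0 − 4²) + ((-1)·3 − (-1)²) + (0·3 − (-2)²) = -16 + (-4) + (-4) = -24.
det M (expand along row 1) = (-1)·(-4) − 4·10 + (-1)·(-8) = -28.
Characteristic polynomial: λ³ − 2λ² − 24λ + 28 = 0.
Substitute λ = y + (tr M)/3 = y + 0.666667 to remove the quadratic term: y³ + p·y + q = 0 with p = s − (tr M)²/3 = -25.333333 and q = −2(tr M)³/27 + (tr M)·s/3 − det M = 11.407407.
Three real roots ⇒ use the trigonometric (Viète) form: r = 2√(−p/3) = 5.811865, φ = arccos(3q/(p·r)) = arccos(-0.232434) = 1.805376 rad.
y_k = r·cos(φ/3 − 2πk/3) for k = 0, 1, 2 gives y = 4.790851, 0.453986, -5.244837.
λ_k = y_k + 0.666667 gives λ = 5.4575, 1.1207, -4.5782 (check: the sum is 2.0000 = tr M).

Hence λ_max = 5.4575 and λ_min = -4.5782.


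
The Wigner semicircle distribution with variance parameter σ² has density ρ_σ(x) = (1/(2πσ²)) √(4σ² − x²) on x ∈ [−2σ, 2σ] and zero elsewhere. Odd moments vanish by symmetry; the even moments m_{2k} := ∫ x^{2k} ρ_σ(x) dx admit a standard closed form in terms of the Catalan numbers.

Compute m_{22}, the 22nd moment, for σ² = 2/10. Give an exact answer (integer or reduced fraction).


By the scaled semicircle moment identity, m_{2k} = σ^{2k} · C_k with k = 11.
C_11 = (1/(k+1)) · C(2k, k) = (1/12) · C(22, 11) = (1/12) · 705432 = 58786.
σ^{2k} = (σ²)^k = (2/10)^11 = 1/48828125.

Therefore m_{22} = σ^{22} · C_11 = (1/48828125) · 58786 = 58786/48828125.


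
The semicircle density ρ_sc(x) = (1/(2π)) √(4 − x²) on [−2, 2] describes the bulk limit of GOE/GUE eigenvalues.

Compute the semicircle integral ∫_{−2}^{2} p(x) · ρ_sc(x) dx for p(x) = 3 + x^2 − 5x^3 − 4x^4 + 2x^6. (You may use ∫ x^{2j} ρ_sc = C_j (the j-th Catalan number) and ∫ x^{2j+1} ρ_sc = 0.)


Write p(x) = Σ a_i x^i, split into monomials and integrate each against ρ_sc separately.
Using ∫ x^{2j} ρ_sc = C_j = (1/(j+1)) C(2j, j) (Catalan numbers) and ∫ x^{2j+1} ρ_sc = 0 (odd monomials vanish by symmetry):
  i = 0 (even): a_0 · C_{0} = 3 · 1 = 3
  i = 2 (even): a_2 · C_{1} = 1 · 1 = 1
  i = 3 (odd): ∫ x^3 ρ_sc = 0 (vanishes)
  i = 4 (even): a_4 · C_{2} = -4 · 2 = -8
  i = 6 (even): a_6 · C_{3} = 2 · 5 = 10

Summing the contributions: ∫_{−2}^{2} p(x) ρ_sc(x) dx = 3 + 1 + (-8) + 10 = 6.


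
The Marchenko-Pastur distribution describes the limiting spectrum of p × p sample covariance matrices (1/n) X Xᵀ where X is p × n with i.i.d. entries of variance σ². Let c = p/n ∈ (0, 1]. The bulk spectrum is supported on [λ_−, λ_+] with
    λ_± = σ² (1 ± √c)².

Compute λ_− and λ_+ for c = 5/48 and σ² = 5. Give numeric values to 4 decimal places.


c = 5/48 = 0.104167; √c = 0.322749.
λ_− = σ² (1 − √c)² = 5 · (1 − 0.322749)² = 5 · (0.677251)² = 2.293347.
λ_+ = σ² (1 + √c)² = 5 · (1 + 0.322749)² = 5 · (1.322749)² = 8.748319.

Rounded to 4 decimal places: λ_− ≈ 2.2933, λ_+ ≈ 8.7483.


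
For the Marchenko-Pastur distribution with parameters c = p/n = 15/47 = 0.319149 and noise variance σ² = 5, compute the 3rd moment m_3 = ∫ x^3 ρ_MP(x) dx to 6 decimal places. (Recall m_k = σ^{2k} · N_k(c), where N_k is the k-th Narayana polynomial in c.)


E[X³] = σ⁶ (1 + 3c + c²) (third MP moment). With σ² = 5 (so σ⁶ = 125) and c = 15/47 = 0.319149: E[X³] = 125 · (1 + 3·0.319149 + (0.319149)²) = 125 · 2.059303.

So E[X^3] = 257.412856.


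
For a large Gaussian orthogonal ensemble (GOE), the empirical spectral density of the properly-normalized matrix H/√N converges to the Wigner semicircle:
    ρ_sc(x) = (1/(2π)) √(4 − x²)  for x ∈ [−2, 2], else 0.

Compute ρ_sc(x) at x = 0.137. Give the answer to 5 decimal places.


ρ_sc(x) = (1/(2π)) √(4 − x²). With x = 0.137:
  4 − x² = 4 − (0.137)² = 4 − 0.018769 = 3.981231.
  √(4 − x²) = 1.995302.
  1/(2π) = 0.159155.
  ρ_sc(0.137) = 0.159155 · 1.995302 = 0.317562.

Rounded to 5 decimal places: ρ_sc(0.137) ≈ 0.31756.


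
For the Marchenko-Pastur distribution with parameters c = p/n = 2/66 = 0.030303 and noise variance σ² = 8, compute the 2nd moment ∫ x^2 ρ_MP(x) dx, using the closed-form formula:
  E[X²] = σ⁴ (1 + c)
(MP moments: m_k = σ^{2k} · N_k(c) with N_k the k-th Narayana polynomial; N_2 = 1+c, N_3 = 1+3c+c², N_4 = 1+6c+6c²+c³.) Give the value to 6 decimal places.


E[X²] = σ⁴ (1 + c) (second MP moment). With σ² = 8 (so σ⁴ = 64) and c = 2/66 = 0.030303: E[X²] = 64 · (1 + 0.030303) = 64 · 1.030303.

So E[X^2] = 65.939394.


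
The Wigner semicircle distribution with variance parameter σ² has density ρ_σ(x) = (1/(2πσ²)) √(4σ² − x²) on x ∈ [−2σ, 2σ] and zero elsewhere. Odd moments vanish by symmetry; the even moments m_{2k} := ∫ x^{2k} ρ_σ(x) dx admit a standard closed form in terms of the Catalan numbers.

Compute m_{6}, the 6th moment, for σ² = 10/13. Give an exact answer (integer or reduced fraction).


By the scaled semicircle moment identity, m_{2k} = σ^{2k} · C_k with k = 3.
C_3 = (1/(k+1)) · C(2k, k) = (1/4) · C(6, 3) = (1/4) · 20 = 5.
σ^{2k} = (σ²)^k = (10/13)^3 = 1000/2197.

Therefore m_{6} = σ^{6} · C_3 = (1000/2197) · 5 = 5000/2197.


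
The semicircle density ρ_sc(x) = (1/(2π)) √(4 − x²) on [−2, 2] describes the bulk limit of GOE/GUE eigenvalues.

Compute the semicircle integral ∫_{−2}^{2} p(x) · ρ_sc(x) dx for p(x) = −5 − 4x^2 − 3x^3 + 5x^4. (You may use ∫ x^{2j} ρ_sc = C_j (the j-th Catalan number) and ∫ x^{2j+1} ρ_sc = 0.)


Write p(x) = Σ a_i x^i, split into monomials and integrate each against ρ_sc separately.
Using ∫ x^{2j} ρ_sc = C_j = (1/(j+1)) C(2j, j) (Catalan numbers) and ∫ x^{2j+1} ρ_sc = 0 (odd monomials vanish by symmetry):
  i = 0 (even): a_0 · C_{0} = -5 · 1 = -5
  i = 2 (even): a_2 · C_{1} = -4 · 1 = -4
  i = 3 (odd): ∫ x^3 ρ_sc = 0 (vanishes)
  i = 4 (even): a_4 · C_{2} = 5 · 2 = 10

Summing the contributions: ∫_{−2}^{2} p(x) ρ_sc(x) dx = (-5) + (-4) + 10 = 1.


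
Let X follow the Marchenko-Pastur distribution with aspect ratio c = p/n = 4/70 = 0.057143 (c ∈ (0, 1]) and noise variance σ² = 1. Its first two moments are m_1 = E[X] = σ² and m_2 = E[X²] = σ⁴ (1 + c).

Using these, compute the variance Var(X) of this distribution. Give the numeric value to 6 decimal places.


m_1 = E[X] = σ² = 1, so m_1² = 1.
m_2 = E[X²] = σ⁴ (1 + c) = 1 · (1 + 0.057143) = 1 · 1.057143 = 1.057143.
(Note m_2 − m_1² simplifies to c · σ⁴ = 0.057143 · 1.)

Var(X) = m_2 − m_1² = 1.057143 − 1 = 0.057143.


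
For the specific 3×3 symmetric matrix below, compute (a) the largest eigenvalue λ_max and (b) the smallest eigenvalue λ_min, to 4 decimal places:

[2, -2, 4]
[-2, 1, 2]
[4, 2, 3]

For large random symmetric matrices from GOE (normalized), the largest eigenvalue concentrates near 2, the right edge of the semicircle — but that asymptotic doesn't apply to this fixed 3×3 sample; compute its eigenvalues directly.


Since M is real symmetric, all three eigenvalues are real; they are the roots of det(λI − M) = λ³ − (tr M) λ² + s λ − det M, where s is the sum of the principal 2×2 minors.
tr M = 2 + 1 + 3 = 6.
s = (2·1 − (-2)²) + (2·3 − 4²) + (1·3 − 2²) = -2 + (-10) + (-1) = -13.
det M (expand along row 1) = 2·(-1) − (-2)·(-14) + 4·(-8) = -62.
Characteristic polynomial: λ³ − 6λ² − 13λ + 62 = 0.
Substitute λ = y + (tr M)/3 = y + 2.000000 to remove the quadratic term: y³ + p·y + q = 0 with p = s − (tr M)²/3 = -25.000000 and q = −2(tr M)³/27 + (tr M)·s/3 − det M = 20.000000.
Three real roots ⇒ use the trigonometric (Viète) form: r = 2√(−p/3) = 5.773503, φ = arccos(3q/(p·r)) = arccos(-0.415692) = 1.999500 rad.
y_k = r·cos(φ/3 − 2πk/3) for k = 0, 1, 2 gives y = 4.537917, 0.822236, -5.360153.
λ_k = y_k + 2.000000 gives λ = 6.5379, 2.8222, -3.3602 (check: the sum is 6.0000 = tr M).

Hence λ_max = 6.5379 and λ_min = -3.3602.


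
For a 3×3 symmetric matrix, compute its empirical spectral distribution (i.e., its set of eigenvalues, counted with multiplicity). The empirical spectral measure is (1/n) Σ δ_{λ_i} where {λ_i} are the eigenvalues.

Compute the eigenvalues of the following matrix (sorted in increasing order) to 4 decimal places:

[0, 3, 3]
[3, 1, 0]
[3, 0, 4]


Since M is real symmetric, all three eigenvalues are real; they are the roots of det(λI − M) = λ³ − (tr M) λ² + s λ − det M, where s is the sum of the principal 2×2 minors.
tr M = 0 + 1 + 4 = 5.
s = (0·1 − 3²) + (0·4 − 3²) + (1·4 − 0²) = -9 + (-9) + 4 = -14.
det M (expand along row 1) = 0·4 − 3·12 + 3·(-3) = -45.
Characteristic polynomial: λ³ − 5λ² − 14λ + 45 = 0.
Substitute λ = y + (tr M)/3 = y + 1.666667 to remove the quadratic term: y³ + p·y + q = 0 with p = s − (tr M)²/3 = -22.333333 and q = −2(tr M)³/27 + (tr M)·s/3 − det M = 12.407407.
Three real roots ⇒ use the trigonometric (Viète) form: r = 2√(−p/3) = 5.456902, φ = arccos(3q/(p·r)) = arccos(-0.305424) = 1.881180 rad.
y_k = r·cos(φ/3 − 2πk/3) for k = 0, 1, 2 gives y = 4.418760, 0.563570, -4.982330.
λ_k = y_k + 1.666667 gives λ = 6.0854, 2.2302, -3.3157 (check: the sum is 5.0000 = tr M).

Eigenvalues sorted in increasing order: [-3.3157, 2.2302, 6.0854].


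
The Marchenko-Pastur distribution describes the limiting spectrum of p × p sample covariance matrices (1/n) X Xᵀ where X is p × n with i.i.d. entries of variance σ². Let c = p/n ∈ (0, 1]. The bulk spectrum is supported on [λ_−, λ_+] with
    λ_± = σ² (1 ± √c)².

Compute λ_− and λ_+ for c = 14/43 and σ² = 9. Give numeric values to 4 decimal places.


c = 14/43 = 0.325581; √c = 0.570597.
λ_− = σ² (1 − √c)² = 9 · (1 − 0.570597)² = 9 · (0.429403)² = 1.659479.
λ_+ = σ² (1 + √c)² = 9 · (1 + 0.570597)² = 9 · (1.570597)² = 22.200986.

Rounded to 4 decimal places: λ_− ≈ 1.6595, λ_+ ≈ 22.2010.


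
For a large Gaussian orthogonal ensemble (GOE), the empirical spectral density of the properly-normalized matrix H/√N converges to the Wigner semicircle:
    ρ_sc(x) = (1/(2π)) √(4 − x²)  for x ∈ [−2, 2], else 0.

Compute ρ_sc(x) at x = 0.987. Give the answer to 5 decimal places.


ρ_sc(x) = (1/(2π)) √(4 − x²). With x = 0.987:
  4 − x² = 4 − (0.987)² = 4 − 0.974169 = 3.025831.
  √(4 − x²) = 1.739492.
  1/(2π) = 0.159155.
  ρ_sc(0.987) = 0.159155 · 1.739492 = 0.276849.

Rounded to 5 decimal places: ρ_sc(0.987) ≈ 0.27685.


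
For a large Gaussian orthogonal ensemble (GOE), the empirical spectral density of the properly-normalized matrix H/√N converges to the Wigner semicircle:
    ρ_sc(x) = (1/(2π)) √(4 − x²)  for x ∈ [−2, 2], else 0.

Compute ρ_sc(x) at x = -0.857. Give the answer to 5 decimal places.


ρ_sc(x) = (1/(2π)) √(4 − x²). With x = -0.857:
  4 − x² = 4 − (-0.857)² = 4 − 0.734449 = 3.265551.
  √(4 − x²) = 1.807084.
  1/(2π) = 0.159155.
  ρ_sc(-0.857) = 0.159155 · 1.807084 = 0.287606.

Rounded to 5 decimal places: ρ_sc(-0.857) ≈ 0.28761.


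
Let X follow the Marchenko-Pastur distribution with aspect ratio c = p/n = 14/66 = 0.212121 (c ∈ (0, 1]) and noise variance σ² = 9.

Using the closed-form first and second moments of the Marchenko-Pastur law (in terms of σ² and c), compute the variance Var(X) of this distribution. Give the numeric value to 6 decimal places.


Recall the MP moments m_1 = E[X] = σ² and m_2 = E[X²] = σ⁴ (1 + c).
m_1 = E[X] = σ² = 9, so m_1² = 81.
m_2 = E[X²] = σ⁴ (1 + c) = 81 · (1 + 0.212121) = 81 · 1.212121 = 98.181818.
(Note m_2 − m_1² simplifies to c · σ⁴ = 0.212121 · 81.)

Var(X) = m_2 − m_1² = 98.181818 − 81 = 17.181818.


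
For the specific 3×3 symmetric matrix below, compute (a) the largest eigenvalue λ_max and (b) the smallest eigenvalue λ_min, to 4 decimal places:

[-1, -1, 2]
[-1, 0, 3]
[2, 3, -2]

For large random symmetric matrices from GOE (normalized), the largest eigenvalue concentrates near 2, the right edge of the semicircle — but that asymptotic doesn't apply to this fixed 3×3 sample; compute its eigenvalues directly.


Since M is real symmetric, all three eigenvalues are real; they are the roots of det(λI − M) = λ³ − (tr M) λ² + s λ − det M, where s is the sum of the principal 2×2 minors.
tr M = -1 + 0 + (-2) = -3.
s = ((-1)·0 − (-1)²) + ((-1)·(-2) − 2²) + (0·(-2) − 3²) = -1 + (-2) + (-9) = -12.
det M (expand along row 1) = (-1)·(-9) − (-1)·(-4) + 2·(-3) = -1.
Characteristic polynomial: λ³ + 3λ² − 12λ + 1 = 0.
Substitute λ = y + (tr M)/3 = y − 1.000000 to remove the quadratic term: y³ + p·y + q = 0 with p = s − (tr M)²/3 = -15.000000 and q = −2(tr M)³/27 + (tr M)·s/3 − det M = 15.000000.
Three real roots ⇒ use the trigonometric (Viète) form: r = 2√(−p/3) = 4.472136, φ = arccos(3q/(p·r)) = arccos(-0.670820) = 2.306111 rad.
y_k = r·cos(φ/3 − 2πk/3) for k = 0, 1, 2 gives y = 3.214627, 1.085200, -4.299827.
λ_k = y_k − 1.000000 gives λ = 2.2146, 0.0852, -5.2998 (check: the sum is -3.0000 = tr M).

Hence λ_max = 2.2146 and λ_min = -5.2998.


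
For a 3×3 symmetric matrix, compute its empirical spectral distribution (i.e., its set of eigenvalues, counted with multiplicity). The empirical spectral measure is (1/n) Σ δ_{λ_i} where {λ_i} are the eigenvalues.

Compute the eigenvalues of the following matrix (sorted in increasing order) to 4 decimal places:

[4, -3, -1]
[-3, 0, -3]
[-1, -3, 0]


Since M is real symmetric, all three eigenvalues are real; they are the roots of det(λI − M) = λ³ − (tr M) λ² + s λ − det M, where s is the sum of the principal 2×2 minors.
tr M = 4 + 0 + 0 = 4.
s = (4·0 − (-3)²) + (4·0 − (-1)²) + (0·0 − (-3)²) = -9 + (-1) + (-9) = -19.
det M (expand along row 1) = 4·(-9) − (-3)·(-3) + (-1)·9 = -54.
Characteristic polynomial: λ³ − 4λ² − 19λ + 54 = 0.
Substitute λ = y + (tr M)/3 = y + 1.333333 to remove the quadratic term: y³ + p·y + q = 0 with p = s − (tr M)²/3 = -24.333333 and q = −2(tr M)³/27 + (tr M)·s/3 − det M = 23.925926.
Three real roots ⇒ use the trigonometric (Viète) form: r = 2√(−p/3) = 5.696002, φ = arccos(3q/(p·r)) = arccos(-0.517867) = 2.115152 rad.
y_k = r·cos(φ/3 − 2πk/3) for k = 0, 1, 2 gives y = 4.337954, 1.027888, -5.365842.
λ_k = y_k + 1.333333 gives λ = 5.6713, 2.3612, -4.0325 (check: the sum is 4.0000 = tr M).

Eigenvalues sorted in increasing order: [-4.0325, 2.3612, 5.6713].


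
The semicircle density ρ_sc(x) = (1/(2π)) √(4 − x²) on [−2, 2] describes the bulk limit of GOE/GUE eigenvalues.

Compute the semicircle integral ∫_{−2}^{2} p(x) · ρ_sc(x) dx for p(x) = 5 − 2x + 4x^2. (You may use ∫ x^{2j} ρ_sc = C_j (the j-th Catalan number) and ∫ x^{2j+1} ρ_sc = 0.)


Write p(x) = Σ a_i x^i, split into monomials and integrate each against ρ_sc separately.
Using ∫ x^{2j} ρ_sc = C_j = (1/(j+1)) C(2j, j) (Catalan numbers) and ∫ x^{2j+1} ρ_sc = 0 (odd monomials vanish by symmetry):
  i = 0 (even): a_0 · C_{0} = 5 · 1 = 5
  i = 1 (odd): ∫ x^1 ρ_sc = 0 (vanishes)
  i = 2 (even): a_2 · C_{1} = 4 · 1 = 4

Summing the contributions: ∫_{−2}^{2} p(x) ρ_sc(x) dx = 5 + 4 = 9.


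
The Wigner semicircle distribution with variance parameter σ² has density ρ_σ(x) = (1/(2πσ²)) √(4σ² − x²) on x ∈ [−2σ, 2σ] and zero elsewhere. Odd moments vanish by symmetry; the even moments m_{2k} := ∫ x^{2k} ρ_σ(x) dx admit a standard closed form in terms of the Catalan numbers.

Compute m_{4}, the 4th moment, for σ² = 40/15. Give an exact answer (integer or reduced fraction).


By the scaled semicircle moment identity, m_{2k} = σ^{2k} · C_k with k = 2.
C_2 = (1/(k+1)) · C(2k, k) = (1/3) · C(4, 2) = (1/3) · 6 = 2.
σ^{2k} = (σ²)^k = (40/15)^2 = 64/9.

Therefore m_{4} = σ^{4} · C_2 = (64/9) · 2 = 128/9.


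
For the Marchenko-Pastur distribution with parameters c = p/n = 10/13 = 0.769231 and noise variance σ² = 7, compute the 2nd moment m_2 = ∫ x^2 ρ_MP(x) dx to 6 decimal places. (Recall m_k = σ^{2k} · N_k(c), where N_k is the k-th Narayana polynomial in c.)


E[X²] = σ⁴ (1 + c) (second MP moment). With σ² = 7 (so σ⁴ = 49) and c = 10/13 = 0.769231: E[X²] = 49 · (1 + 0.769231) = 49 · 1.769231.

So E[X^2] = 86.692308.


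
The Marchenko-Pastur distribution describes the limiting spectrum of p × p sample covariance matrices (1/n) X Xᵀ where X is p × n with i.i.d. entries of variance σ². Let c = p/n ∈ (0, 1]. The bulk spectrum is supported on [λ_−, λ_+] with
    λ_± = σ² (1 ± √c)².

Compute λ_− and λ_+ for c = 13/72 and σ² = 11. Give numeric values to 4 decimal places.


c = 13/72 = 0.180556; √c = 0.424918.
λ_− = σ² (1 − √c)² = 11 · (1 − 0.424918)² = 11 · (0.575082)² = 3.637909.
λ_+ = σ² (1 + √c)² = 11 · (1 + 0.424918)² = 11 · (1.424918)² = 22.334314.

Rounded to 4 decimal places: λ_− ≈ 3.6379, λ_+ ≈ 22.3343.


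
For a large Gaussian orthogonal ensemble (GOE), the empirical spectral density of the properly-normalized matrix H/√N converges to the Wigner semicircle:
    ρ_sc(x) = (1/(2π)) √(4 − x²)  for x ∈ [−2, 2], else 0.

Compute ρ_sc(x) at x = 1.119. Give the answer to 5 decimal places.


ρ_sc(x) = (1/(2π)) √(4 − x²). With x = 1.119:
  4 − x² = 4 − (1.119)² = 4 − 1.252161 = 2.747839.
  √(4 − x²) = 1.657661.
  1/(2π) = 0.159155.
  ρ_sc(1.119) = 0.159155 · 1.657661 = 0.263825.

Rounded to 5 decimal places: ρ_sc(1.119) ≈ 0.26382.


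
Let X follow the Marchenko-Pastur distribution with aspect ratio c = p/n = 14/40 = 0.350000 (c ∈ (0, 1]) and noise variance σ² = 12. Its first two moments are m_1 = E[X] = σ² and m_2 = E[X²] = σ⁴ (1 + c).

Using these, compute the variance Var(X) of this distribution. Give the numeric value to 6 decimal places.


m_1 = E[X] = σ² = 12, so m_1² = 144.
m_2 = E[X²] = σ⁴ (1 + c) = 144 · (1 + 0.350000) = 144 · 1.350000 = 194.400000.
(Note m_2 − m_1² simplifies to c · σ⁴ = 0.350000 · 144.)

Var(X) = m_2 − m_1² = 194.400000 − 144 = 50.400000.


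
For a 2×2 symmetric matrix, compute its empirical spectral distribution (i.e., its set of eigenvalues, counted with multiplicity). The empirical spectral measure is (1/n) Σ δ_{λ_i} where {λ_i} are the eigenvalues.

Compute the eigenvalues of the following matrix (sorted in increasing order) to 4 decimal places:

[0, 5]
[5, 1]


Since M is real symmetric, both eigenvalues are real; they are the roots of det(λI − M) = λ² − (tr M) λ + det M.
tr M = 0 + 1 = 1.
det M = 0·1 − 5² = 0 − 25 = -25.
Characteristic polynomial: λ² − λ − 25 = 0.
Discriminant Δ = (tr M)² − 4·det M = 1 − (-100) = 101; √Δ = 10.049876.
λ = (tr M ± √Δ)/2 = (1 ± 10.049876)/2, giving (tr M − √Δ)/2 = -4.5249 and (tr M + √Δ)/2 = 5.5249.

Eigenvalues sorted in increasing order: [-4.5249, 5.5249].


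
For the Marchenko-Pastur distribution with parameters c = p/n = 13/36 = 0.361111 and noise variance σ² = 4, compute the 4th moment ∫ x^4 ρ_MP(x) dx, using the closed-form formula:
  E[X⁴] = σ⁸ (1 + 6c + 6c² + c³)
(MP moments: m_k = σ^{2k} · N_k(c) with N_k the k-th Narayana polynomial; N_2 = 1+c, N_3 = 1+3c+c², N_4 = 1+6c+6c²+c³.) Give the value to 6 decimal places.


E[X⁴] = σ⁸ (1 + 6c + 6c² + c³) (fourth MP moment). With σ² = 4 (so σ⁸ = 256) and c = 13/36 = 0.361111: E[X⁴] = 256 · (1 + 6·0.361111 + 6·(0.361111)² + (0.361111)³) = 256 · 3.996163.

So E[X^4] = 1023.017833.


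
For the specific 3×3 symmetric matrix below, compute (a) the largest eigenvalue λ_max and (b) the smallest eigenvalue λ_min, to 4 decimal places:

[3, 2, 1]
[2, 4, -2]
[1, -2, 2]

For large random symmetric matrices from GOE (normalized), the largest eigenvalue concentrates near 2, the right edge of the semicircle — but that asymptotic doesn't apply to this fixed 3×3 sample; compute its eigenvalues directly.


Since M is real symmetric, all three eigenvalues are real; they are the roots of det(λI − M) = λ³ − (tr M) λ² + s λ − det M, where s is the sum of the principal 2×2 minors.
tr M = 3 + 4 + 2 = 9.
s = (3·4 − 2²) + (3·2 − 1²) + (4·2 − (-2)²) = 8 + 5 + 4 = 17.
det M (expand along row 1) = 3·4 − 2·6 + 1·(-8) = -8.
Characteristic polynomial: λ³ − 9λ² + 17λ + 8 = 0.
Substitute λ = y + (tr M)/3 = y + 3.000000 to remove the quadratic term: y³ + p·y + q = 0 with p = s − (tr M)²/3 = -10.000000 and q = −2(tr M)³/27 + (tr M)·s/3 − det M = 5.000000.
Three real roots ⇒ use the trigonometric (Viète) form: r = 2√(−p/3) = 3.651484, φ = arccos(3q/(p·r)) = arccos(-0.410792) = 1.994119 rad.
y_k = r·cos(φ/3 − 2πk/3) for k = 0, 1, 2 gives y = 2.874076, 0.513544, -3.387619.
λ_k = y_k + 3.000000 gives λ = 5.8741, 3.5135, -0.3876 (check: the sum is 9.0000 = tr M).

Hence λ_max = 5.8741 and λ_min = -0.3876.


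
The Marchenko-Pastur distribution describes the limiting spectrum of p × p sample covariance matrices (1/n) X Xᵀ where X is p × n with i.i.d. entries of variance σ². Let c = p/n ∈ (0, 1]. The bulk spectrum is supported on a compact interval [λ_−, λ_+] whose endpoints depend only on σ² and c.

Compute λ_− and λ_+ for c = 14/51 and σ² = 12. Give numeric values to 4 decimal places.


c = 14/51 = 0.274510; √c = 0.523937.
λ_− = σ² (1 − √c)² = 12 · (1 − 0.523937)² = 12 · (0.476063)² = 2.719634.
λ_+ = σ² (1 + √c)² = 12 · (1 + 0.523937)² = 12 · (1.523937)² = 27.868602.

Rounded to 4 decimal places: λ_− ≈ 2.7196, λ_+ ≈ 27.8686.


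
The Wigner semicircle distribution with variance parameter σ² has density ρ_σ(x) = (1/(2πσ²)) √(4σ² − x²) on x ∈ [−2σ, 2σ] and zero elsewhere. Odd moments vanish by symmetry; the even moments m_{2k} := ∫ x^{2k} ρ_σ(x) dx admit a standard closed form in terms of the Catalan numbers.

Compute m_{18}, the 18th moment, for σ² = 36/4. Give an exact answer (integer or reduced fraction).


By the scaled semicircle moment identity, m_{2k} = σ^{2k} · C_k with k = 9.
C_9 = (1/(k+1)) · C(2k, k) = (1/10) · C(18, 9) = (1/10) · 48620 = 4862.
σ^{2k} = (σ²)^k = (36/4)^9 = 387420489.

Therefore m_{18} = σ^{18} · C_9 = 387420489 · 4862 = 1883638417518.


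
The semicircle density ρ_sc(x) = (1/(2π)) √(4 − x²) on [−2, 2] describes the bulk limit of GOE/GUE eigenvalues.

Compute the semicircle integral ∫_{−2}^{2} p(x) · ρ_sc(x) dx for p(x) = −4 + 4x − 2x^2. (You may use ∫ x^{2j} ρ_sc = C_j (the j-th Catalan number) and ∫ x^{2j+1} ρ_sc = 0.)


Write p(x) = Σ a_i x^i, split into monomials and integrate each against ρ_sc separately.
Using ∫ x^{2j} ρ_sc = C_j = (1/(j+1)) C(2j, j) (Catalan numbers) and ∫ x^{2j+1} ρ_sc = 0 (odd monomials vanish by symmetry):
  i = 0 (even): a_0 · C_{0} = -4 · 1 = -4
  i = 1 (odd): ∫ x^1 ρ_sc = 0 (vanishes)
  i = 2 (even): a_2 · C_{1} = -2 · 1 = -2

Summing the contributions: ∫_{−2}^{2} p(x) ρ_sc(x) dx = (-4) + (-2) = -6.
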